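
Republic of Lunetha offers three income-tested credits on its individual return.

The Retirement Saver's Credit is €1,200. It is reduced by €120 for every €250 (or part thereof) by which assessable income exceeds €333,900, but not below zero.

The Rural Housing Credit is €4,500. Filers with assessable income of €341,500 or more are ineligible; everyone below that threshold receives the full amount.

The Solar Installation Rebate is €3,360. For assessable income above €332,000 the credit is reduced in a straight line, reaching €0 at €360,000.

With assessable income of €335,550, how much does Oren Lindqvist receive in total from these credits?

Retirement Saver's Credit: income exceeds €333,900 by €1,650, which is 7 full-or-partial €250 increments; reduction = 7 × €120 = €840, leaving €360.
Rural Housing Credit: €335,550 is below the €341,500 cutoff, so the full €4,500 applies.
Solar Installation Rebate: €335,550 is €3,550 into a €28,000 phase-out range, leaving 24,450/28,000 of the credit: €3,360 × 24,450/28,000 = €2,934.
Total: €360 + €4,500 + €2,934 = €7,794.

€7,794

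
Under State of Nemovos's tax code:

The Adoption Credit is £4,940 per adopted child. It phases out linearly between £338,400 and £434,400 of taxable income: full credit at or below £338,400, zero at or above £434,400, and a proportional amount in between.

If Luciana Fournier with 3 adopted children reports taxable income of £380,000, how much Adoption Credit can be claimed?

Adoption Credit: base = 3 × £4,940 = £14,820. £380,000 is £41,600 into a £96,000 phase-out range, leaving 54,400/96,000 of the credit: £14,820 × 54,400/96,000 = £8,398.

£8,398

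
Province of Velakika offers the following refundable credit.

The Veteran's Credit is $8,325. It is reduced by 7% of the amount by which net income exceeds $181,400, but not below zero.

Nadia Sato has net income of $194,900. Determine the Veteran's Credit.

Veteran's Credit: 7% of the $13,500 excess over $181,400 is $945; credit = $8,325 − $945 = $7,380.

$7,380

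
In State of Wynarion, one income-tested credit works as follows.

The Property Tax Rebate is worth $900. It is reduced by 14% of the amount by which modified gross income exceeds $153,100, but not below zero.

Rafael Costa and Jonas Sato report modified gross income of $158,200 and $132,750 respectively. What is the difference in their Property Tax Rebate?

$714

Rafael ($158,200): Property Tax Rebate: 14% of the $5,100 excess over $153,100 is $714; credit = $900 − $714 = $186.
Jonas ($132,750): Property Tax Rebate: $132,750 is at or below the $153,100 threshold, so the full $900 applies.
Difference: |$186 − $900| = $714.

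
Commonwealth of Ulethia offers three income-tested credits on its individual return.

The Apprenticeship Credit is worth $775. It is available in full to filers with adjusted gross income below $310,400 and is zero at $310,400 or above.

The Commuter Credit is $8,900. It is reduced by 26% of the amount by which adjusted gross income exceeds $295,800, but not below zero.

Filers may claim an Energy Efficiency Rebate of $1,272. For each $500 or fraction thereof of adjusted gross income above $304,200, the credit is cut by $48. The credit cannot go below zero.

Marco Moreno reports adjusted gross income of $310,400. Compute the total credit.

Apprenticeship Credit: $310,400 meets or exceeds the $310,400 cutoff, so the credit is $0.
Commuter Credit: 26% of the $14,600 excess over $295,800 is $3,796; credit = $8,900 − $3,796 = $5,104.
Energy Efficiency Rebate: income exceeds $304,200 by $6,200, which is 13 full-or-partial $500 increments; reduction = 13 × $48 = $624, leaving $648.
Total: $0 + $5,104 + $648 = $5,752.

$5,752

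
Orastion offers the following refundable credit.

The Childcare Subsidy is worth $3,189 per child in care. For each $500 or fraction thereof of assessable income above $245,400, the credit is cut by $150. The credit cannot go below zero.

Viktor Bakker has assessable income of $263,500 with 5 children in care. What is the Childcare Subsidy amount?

Childcare Subsidy: base = 5 × $3,189 = $15,945. income exceeds $245,400 by $18,100, which is 37 full-or-partial $500 increments; reduction = 37 × $150 = $5,550, leaving $10,395.

$10,395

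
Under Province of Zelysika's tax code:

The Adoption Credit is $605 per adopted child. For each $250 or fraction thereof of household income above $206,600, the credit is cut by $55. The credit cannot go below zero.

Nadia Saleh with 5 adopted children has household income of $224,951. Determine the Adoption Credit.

Adoption Credit: base = 5 × $605 = $3,025. income exceeds $206,600 by $18,351 → 74 increments × $55 = $4,070 ≥ base, so the credit is $0.

$0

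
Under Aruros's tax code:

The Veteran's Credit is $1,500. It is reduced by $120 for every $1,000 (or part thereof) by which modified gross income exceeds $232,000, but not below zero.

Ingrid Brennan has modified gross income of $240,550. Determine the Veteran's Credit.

Veteran's Credit: income exceeds $232,000 by $8,550, which is 9 full-or-partial $1,000 increments; reduction = 9 × $120 = $1,080, leaving $420.

$420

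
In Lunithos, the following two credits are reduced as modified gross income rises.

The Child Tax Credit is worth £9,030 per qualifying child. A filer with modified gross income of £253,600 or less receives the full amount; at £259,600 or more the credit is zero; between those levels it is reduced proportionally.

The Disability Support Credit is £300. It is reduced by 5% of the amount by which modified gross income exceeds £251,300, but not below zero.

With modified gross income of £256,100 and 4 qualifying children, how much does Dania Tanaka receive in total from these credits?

£21,130

Child Tax Credit: base = 4 × £9,030 = £36,120. £256,100 is £2,500 into a £6,000 phase-out range, leaving 3,500/6,000 of the credit: £36,120 × 3,500/6,000 = £21,070.
Disability Support Credit: 5% of the £4,800 excess over £251,300 is £240; credit = £300 − £240 = £60.
Total: £21,070 + £60 = £21,130.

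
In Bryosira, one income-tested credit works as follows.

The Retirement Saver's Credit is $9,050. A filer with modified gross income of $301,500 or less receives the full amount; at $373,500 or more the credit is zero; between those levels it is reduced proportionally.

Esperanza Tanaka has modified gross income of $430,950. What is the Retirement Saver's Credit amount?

Retirement Saver's Credit: $430,950 is at or above $373,500, so the credit is $0.

$0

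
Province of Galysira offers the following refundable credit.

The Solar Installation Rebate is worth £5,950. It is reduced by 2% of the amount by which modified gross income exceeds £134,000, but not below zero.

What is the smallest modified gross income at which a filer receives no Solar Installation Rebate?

£431,500

The credit falls by 2% of each pound above £134,000, so it reaches zero when the excess is £5,950 / 2% = £297,500: income = £134,000 + £297,500 = £431,500.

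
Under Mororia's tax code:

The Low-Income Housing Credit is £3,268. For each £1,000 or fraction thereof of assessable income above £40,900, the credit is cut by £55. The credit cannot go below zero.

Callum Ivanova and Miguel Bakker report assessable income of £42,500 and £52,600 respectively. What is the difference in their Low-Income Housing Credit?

Callum (£42,500): Low-Income Housing Credit: income exceeds £40,900 by £1,600, which is 2 full-or-partial £1,000 increments; reduction = 2 × £55 = £110, leaving £3,158.
Miguel (£52,600): Low-Income Housing Credit: income exceeds £40,900 by £11,700, which is 12 full-or-partial £1,000 increments; reduction = 12 × £55 = £660, leaving £2,608.
Difference: |£3,158 − £2,608| = £550.

£550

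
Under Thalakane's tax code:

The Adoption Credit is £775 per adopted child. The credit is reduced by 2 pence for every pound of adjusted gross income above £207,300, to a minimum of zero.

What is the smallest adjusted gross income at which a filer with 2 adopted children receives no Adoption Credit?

Full credit = 2 × £775 = £1,550.
The credit falls by 2% of each pound above £207,300, so it reaches zero when the excess is £1,550 / 2% = £77,500: income = £207,300 + £77,500 = £284,800.

£284,800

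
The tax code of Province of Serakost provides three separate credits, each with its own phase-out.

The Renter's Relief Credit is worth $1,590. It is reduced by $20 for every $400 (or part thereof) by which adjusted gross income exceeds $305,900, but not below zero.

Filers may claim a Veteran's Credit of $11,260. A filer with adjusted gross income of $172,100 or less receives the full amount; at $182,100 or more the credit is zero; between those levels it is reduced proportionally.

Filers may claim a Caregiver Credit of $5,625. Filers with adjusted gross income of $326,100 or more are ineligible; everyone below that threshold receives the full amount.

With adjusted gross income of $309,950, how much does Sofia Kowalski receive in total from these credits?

Renter's Relief Credit: income exceeds $305,900 by $4,050, which is 11 full-or-partial $400 increments; reduction = 11 × $20 = $220, leaving $1,370.
Veteran's Credit: $309,950 is at or above $182,100, so the credit is $0.
Caregiver Credit: $309,950 is below the $326,100 cutoff, so the full $5,625 applies.
Total: $1,370 + $0 + $5,625 = $6,995.

$6,995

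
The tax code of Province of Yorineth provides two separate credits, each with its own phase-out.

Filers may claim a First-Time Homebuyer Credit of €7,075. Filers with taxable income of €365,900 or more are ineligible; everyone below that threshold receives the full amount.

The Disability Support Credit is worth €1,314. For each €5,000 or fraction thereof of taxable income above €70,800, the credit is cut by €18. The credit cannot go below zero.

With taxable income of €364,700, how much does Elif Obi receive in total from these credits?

First-Time Homebuyer Credit: €364,700 is below the €365,900 cutoff, so the full €7,075 applies.
Disability Support Credit: income exceeds €70,800 by €293,900, which is 59 full-or-partial €5,000 increments; reduction = 59 × €18 = €1,062, leaving €252.
Total: €7,075 + €252 = €7,327.

€7,327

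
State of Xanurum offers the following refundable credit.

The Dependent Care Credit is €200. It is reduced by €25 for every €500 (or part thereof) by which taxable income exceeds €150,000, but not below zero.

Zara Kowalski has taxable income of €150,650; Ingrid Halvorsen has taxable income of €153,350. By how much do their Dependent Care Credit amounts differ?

€125

Zara (€150,650): Dependent Care Credit: income exceeds €150,000 by €650, which is 2 full-or-partial €500 increments; reduction = 2 × €25 = €50, leaving €150.
Ingrid (€153,350): Dependent Care Credit: income exceeds €150,000 by €3,350, which is 7 full-or-partial €500 increments; reduction = 7 × €25 = €175, leaving €25.
Difference: |€150 − €25| = €125.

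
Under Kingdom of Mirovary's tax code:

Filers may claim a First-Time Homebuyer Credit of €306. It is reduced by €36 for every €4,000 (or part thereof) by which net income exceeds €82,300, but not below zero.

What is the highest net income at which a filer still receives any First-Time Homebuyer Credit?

After 8 increments the reduction is 8 × €36 = €288, leaving €18; one more increment wipes it out. Increment 8 ends at excess 8 × €4,000 = €32,000, so the highest qualifying income is €82,300 + €32,000 = €114,300.

€114,300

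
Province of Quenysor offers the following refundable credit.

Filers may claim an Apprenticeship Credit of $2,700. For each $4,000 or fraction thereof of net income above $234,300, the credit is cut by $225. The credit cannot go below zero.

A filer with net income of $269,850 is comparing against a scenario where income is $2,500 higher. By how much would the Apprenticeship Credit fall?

$225

At $269,850 — income exceeds $234,300 by $35,550, which is 9 full-or-partial $4,000 increments; reduction = 9 × $225 = $2,025, leaving $675.
At $272,350 — income exceeds $234,300 by $38,050, which is 10 full-or-partial $4,000 increments; reduction = 10 × $225 = $2,250, leaving $450.
Lost: $675 − $450 = $225.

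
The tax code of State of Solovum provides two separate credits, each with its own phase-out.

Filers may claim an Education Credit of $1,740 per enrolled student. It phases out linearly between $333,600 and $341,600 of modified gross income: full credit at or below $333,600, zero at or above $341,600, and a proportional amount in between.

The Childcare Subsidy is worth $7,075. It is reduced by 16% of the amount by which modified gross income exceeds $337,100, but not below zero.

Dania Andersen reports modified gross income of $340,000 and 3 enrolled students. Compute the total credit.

Education Credit: base = 3 × $1,740 = $5,220. $340,000 is $6,400 into a $8,000 phase-out range, leaving 1,600/8,000 of the credit: $5,220 × 1,600/8,000 = $1,044.
Childcare Subsidy: 16% of the $2,900 excess over $337,100 is $464; credit = $7,075 − $464 = $6,611.
Total: $1,044 + $6,611 = $7,655.

$7,655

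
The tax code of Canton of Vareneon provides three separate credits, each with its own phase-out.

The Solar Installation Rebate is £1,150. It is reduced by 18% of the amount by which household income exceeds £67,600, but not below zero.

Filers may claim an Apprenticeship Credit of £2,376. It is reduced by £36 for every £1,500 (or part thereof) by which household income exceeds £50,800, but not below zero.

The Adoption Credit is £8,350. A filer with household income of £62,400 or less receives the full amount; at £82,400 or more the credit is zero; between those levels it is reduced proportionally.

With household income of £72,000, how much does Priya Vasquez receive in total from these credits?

Solar Installation Rebate: 18% of the £4,400 excess over £67,600 is £792; credit = £1,150 − £792 = £358.
Apprenticeship Credit: income exceeds £50,800 by £21,200, which is 15 full-or-partial £1,500 increments; reduction = 15 × £36 = £540, leaving £1,836.
Adoption Credit: £72,000 is £9,600 into a £20,000 phase-out range, leaving 10,400/20,000 of the credit: £8,350 × 10,400/20,000 = £4,342.
Total: £358 + £1,836 + £4,342 = £6,536.

£6,536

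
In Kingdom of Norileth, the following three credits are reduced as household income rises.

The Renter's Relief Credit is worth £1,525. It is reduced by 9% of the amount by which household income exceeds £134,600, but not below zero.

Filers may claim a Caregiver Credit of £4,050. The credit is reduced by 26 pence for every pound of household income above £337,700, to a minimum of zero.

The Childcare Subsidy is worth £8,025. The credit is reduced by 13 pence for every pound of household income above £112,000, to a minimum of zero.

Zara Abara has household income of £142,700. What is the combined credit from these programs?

Renter's Relief Credit: 9% of the £8,100 excess over £134,600 is £729; credit = £1,525 − £729 = £796.
Caregiver Credit: £142,700 is at or below the £337,700 threshold, so the full £4,050 applies.
Childcare Subsidy: 13% of the £30,700 excess over £112,000 is £3,991; credit = £8,025 − £3,991 = £4,034.
Total: £796 + £4,050 + £4,034 = £8,880.

£8,880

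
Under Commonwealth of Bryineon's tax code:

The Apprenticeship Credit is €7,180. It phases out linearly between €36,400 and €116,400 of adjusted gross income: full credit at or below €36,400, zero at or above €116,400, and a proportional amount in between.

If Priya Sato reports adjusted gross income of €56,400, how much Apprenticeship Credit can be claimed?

Apprenticeship Credit: €56,400 is €20,000 into a €80,000 phase-out range, leaving 60,000/80,000 of the credit: €7,180 × 60,000/80,000 = €5,385.

€5,385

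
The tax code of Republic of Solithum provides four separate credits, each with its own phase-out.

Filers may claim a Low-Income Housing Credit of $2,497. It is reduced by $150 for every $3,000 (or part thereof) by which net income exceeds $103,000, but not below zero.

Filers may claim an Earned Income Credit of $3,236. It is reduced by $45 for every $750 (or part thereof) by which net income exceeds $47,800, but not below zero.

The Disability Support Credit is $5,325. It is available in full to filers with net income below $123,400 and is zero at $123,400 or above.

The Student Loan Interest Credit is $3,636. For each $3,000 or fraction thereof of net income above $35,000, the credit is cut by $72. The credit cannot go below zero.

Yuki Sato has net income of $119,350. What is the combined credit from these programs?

$8,470

Low-Income Housing Credit: income exceeds $103,000 by $16,350, which is 6 full-or-partial $3,000 increments; reduction = 6 × $150 = $900, leaving $1,597.
Earned Income Credit: income exceeds $47,800 by $71,550 → 96 increments × $45 = $4,320 ≥ base, so the credit is $0.
Disability Support Credit: $119,350 is below the $123,400 cutoff, so the full $5,325 applies.
Student Loan Interest Credit: income exceeds $35,000 by $84,350, which is 29 full-or-partial $3,000 increments; reduction = 29 × $72 = $2,088, leaving $1,548.
Total: $1,597 + $0 + $5,325 + $1,548 = $8,470.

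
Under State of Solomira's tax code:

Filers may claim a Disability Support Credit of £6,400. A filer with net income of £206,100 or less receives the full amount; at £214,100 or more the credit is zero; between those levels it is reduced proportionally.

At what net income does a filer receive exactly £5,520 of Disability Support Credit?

£5,520 is 5,520/6,400 of the full £6,400, so 880/6,400 of the £8,000 range has been used: income = £206,100 + £8,000 × 880/6,400 = £207,200.

£207,200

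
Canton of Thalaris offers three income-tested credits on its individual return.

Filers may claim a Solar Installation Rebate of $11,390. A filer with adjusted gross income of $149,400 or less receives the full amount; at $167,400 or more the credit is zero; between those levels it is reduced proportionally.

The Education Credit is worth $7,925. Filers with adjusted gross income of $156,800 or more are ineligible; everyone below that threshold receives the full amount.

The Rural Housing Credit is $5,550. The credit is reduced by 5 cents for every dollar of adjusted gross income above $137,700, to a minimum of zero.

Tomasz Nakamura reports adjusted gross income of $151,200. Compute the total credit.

Solar Installation Rebate: $151,200 is $1,800 into a $18,000 phase-out range, leaving 16,200/18,000 of the credit: $11,390 × 16,200/18,000 = $10,251.
Education Credit: $151,200 is below the $156,800 cutoff, so the full $7,925 applies.
Rural Housing Credit: 5% of the $13,500 excess over $137,700 is $675; credit = $5,550 − $675 = $4,875.
Total: $10,251 + $7,925 + $4,875 = $23,051.

$23,051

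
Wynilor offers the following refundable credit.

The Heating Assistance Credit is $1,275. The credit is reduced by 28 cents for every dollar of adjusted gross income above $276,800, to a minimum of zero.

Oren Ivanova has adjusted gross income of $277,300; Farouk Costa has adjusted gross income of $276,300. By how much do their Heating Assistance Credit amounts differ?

$140

Oren ($277,300): Heating Assistance Credit: 28% of the $500 excess over $276,800 is $140; credit = $1,275 − $140 = $1,135.
Farouk ($276,300): Heating Assistance Credit: $276,300 is at or below the $276,800 threshold, so the full $1,275 applies.
Difference: |$1,135 − $1,275| = $140.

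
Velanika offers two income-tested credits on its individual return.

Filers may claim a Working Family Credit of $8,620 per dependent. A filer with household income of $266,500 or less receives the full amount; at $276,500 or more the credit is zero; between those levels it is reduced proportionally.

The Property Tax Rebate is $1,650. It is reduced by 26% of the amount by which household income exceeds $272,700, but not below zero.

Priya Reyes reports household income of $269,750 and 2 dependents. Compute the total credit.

$13,287

Working Family Credit: base = 2 × $8,620 = $17,240. $269,750 is $3,250 into a $10,000 phase-out range, leaving 6,750/10,000 of the credit: $17,240 × 6,750/10,000 = $11,637.
Property Tax Rebate: $269,750 is at or below the $272,700 threshold, so the full $1,650 applies.
Total: $11,637 + $1,650 = $13,287.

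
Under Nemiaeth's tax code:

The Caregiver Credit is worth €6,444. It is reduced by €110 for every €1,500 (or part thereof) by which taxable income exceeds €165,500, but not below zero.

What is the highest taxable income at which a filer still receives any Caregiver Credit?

€252,500

After 58 increments the reduction is 58 × €110 = €6,380, leaving €64; one more increment wipes it out. Increment 58 ends at excess 58 × €1,500 = €87,000, so the highest qualifying income is €165,500 + €87,000 = €252,500.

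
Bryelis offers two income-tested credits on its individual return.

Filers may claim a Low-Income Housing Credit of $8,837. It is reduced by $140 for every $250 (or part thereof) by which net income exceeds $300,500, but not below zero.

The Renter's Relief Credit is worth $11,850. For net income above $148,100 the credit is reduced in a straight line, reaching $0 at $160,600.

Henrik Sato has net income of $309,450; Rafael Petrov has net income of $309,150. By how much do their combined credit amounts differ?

Henrik ($309,450): Low-Income Housing Credit: income exceeds $300,500 by $8,950, which is 36 full-or-partial $250 increments; reduction = 36 × $140 = $5,040, leaving $3,797. Renter's Relief Credit: $309,450 is at or above $160,600, so the credit is $0. total $3,797 + $0 = $3,797
Rafael ($309,150): Low-Income Housing Credit: income exceeds $300,500 by $8,650, which is 35 full-or-partial $250 increments; reduction = 35 × $140 = $4,900, leaving $3,937. Renter's Relief Credit: $309,150 is at or above $160,600, so the credit is $0. total $3,937 + $0 = $3,937
Difference: |$3,797 − $3,937| = $140.

$140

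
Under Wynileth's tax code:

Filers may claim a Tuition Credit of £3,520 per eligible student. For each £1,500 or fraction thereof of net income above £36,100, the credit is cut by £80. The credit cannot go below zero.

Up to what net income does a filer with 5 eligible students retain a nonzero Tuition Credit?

£364,600

Full credit = 5 × £3,520 = £17,600.
After 219 increments the reduction is 219 × £80 = £17,520, leaving £80; one more increment wipes it out. Increment 219 ends at excess 219 × £1,500 = £328,500, so the highest qualifying income is £36,100 + £328,500 = £364,600.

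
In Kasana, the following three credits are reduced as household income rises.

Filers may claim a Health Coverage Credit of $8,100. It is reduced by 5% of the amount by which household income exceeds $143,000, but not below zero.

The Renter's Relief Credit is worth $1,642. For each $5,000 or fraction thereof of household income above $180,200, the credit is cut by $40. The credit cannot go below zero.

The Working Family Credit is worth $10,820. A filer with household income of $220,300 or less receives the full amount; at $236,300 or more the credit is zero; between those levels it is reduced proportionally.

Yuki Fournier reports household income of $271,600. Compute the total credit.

$2,552

Health Coverage Credit: 5% of the $128,600 excess over $143,000 is $6,430; credit = $8,100 − $6,430 = $1,670.
Renter's Relief Credit: income exceeds $180,200 by $91,400, which is 19 full-or-partial $5,000 increments; reduction = 19 × $40 = $760, leaving $882.
Working Family Credit: $271,600 is at or above $236,300, so the credit is $0.
Total: $1,670 + $882 + $0 = $2,552.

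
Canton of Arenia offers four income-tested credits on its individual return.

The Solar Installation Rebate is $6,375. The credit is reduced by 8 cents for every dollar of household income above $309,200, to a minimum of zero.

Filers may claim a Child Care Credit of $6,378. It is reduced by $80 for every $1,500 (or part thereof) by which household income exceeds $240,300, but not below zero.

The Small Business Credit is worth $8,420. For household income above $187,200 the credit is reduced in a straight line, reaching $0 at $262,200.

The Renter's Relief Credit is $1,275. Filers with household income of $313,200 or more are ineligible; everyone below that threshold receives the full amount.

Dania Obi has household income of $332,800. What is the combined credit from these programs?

$5,905

Solar Installation Rebate: 8% of the $23,600 excess over $309,200 is $1,888; credit = $6,375 − $1,888 = $4,487.
Child Care Credit: income exceeds $240,300 by $92,500, which is 62 full-or-partial $1,500 increments; reduction = 62 × $80 = $4,960, leaving $1,418.
Small Business Credit: $332,800 is at or above $262,200, so the credit is $0.
Renter's Relief Credit: $332,800 meets or exceeds the $313,200 cutoff, so the credit is $0.
Total: $4,487 + $1,418 + $0 + $0 = $5,905.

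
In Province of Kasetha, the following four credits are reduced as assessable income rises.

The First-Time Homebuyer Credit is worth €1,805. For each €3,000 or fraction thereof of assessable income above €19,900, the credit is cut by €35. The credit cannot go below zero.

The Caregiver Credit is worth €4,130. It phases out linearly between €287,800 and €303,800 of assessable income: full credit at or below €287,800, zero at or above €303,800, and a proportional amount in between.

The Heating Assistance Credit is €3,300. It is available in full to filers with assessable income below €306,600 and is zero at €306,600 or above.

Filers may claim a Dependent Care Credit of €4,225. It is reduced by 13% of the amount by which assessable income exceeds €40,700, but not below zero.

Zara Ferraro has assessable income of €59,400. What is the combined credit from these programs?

€10,539

First-Time Homebuyer Credit: income exceeds €19,900 by €39,500, which is 14 full-or-partial €3,000 increments; reduction = 14 × €35 = €490, leaving €1,315.
Caregiver Credit: €59,400 is at or below the €287,800 threshold, so the full €4,130 applies.
Heating Assistance Credit: €59,400 is below the €306,600 cutoff, so the full €3,300 applies.
Dependent Care Credit: 13% of the €18,700 excess over €40,700 is €2,431; credit = €4,225 − €2,431 = €1,794.
Total: €1,315 + €4,130 + €3,300 + €1,794 = €10,539.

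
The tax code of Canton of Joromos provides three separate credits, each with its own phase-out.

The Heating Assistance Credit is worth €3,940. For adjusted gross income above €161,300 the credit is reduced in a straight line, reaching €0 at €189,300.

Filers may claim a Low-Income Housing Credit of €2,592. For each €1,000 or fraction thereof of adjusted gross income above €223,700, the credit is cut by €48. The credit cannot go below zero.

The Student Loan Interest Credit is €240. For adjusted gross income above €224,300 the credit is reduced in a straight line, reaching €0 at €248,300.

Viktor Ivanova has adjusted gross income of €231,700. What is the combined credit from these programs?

€2,374

Heating Assistance Credit: €231,700 is at or above €189,300, so the credit is €0.
Low-Income Housing Credit: income exceeds €223,700 by €8,000, which is 8 full-or-partial €1,000 increments; reduction = 8 × €48 = €384, leaving €2,208.
Student Loan Interest Credit: €231,700 is €7,400 into a €24,000 phase-out range, leaving 16,600/24,000 of the credit: €240 × 16,600/24,000 = €166.
Total: €0 + €2,208 + €166 = €2,374.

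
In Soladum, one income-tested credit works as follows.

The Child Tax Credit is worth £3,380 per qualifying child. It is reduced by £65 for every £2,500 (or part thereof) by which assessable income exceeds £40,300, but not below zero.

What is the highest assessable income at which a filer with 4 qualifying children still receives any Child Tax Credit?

£557,800

Full credit = 4 × £3,380 = £13,520.
After 207 increments the reduction is 207 × £65 = £13,455, leaving £65; one more increment wipes it out. Increment 207 ends at excess 207 × £2,500 = £517,500, so the highest qualifying income is £40,300 + £517,500 = £557,800.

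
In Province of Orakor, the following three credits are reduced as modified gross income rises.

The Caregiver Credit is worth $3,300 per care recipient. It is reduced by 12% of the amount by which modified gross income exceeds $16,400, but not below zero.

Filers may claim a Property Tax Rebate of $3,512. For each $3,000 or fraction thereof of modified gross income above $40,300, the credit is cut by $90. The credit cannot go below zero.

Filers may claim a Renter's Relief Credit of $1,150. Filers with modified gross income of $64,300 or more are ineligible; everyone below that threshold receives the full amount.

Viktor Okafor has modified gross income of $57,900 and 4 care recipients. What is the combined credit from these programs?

$12,342

Caregiver Credit: base = 4 × $3,300 = $13,200. 12% of the $41,500 excess over $16,400 is $4,980; credit = $13,200 − $4,980 = $8,220.
Property Tax Rebate: income exceeds $40,300 by $17,600, which is 6 full-or-partial $3,000 increments; reduction = 6 × $90 = $540, leaving $2,972.
Renter's Relief Credit: $57,900 is below the $64,300 cutoff, so the full $1,150 applies.
Total: $8,220 + $2,972 + $1,150 = $12,342.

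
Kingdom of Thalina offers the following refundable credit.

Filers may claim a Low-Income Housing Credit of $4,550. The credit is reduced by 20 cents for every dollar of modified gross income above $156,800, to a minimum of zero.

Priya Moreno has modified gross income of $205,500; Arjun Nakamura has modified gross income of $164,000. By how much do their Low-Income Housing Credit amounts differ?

Priya ($205,500): Low-Income Housing Credit: 20% of the $48,700 excess over $156,800 is $9,740 ≥ base, so the credit is $0.
Arjun ($164,000): Low-Income Housing Credit: 20% of the $7,200 excess over $156,800 is $1,440; credit = $4,550 − $1,440 = $3,110.
Difference: |$0 − $3,110| = $3,110.

$3,110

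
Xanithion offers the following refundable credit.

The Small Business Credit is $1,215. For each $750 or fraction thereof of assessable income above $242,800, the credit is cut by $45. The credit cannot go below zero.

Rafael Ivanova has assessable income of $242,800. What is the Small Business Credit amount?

$1,215

Small Business Credit: $242,800 is at or below the $242,800 threshold, so the full $1,215 applies.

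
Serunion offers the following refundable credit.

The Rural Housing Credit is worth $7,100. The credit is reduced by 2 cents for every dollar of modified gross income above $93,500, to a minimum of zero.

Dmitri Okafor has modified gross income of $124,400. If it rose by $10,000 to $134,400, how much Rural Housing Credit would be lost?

At $124,400 — 2% of the $30,900 excess over $93,500 is $618; credit = $7,100 − $618 = $6,482.
At $134,400 — 2% of the $40,900 excess over $93,500 is $818; credit = $7,100 − $818 = $6,282.
Lost: $6,482 − $6,282 = $200.

$200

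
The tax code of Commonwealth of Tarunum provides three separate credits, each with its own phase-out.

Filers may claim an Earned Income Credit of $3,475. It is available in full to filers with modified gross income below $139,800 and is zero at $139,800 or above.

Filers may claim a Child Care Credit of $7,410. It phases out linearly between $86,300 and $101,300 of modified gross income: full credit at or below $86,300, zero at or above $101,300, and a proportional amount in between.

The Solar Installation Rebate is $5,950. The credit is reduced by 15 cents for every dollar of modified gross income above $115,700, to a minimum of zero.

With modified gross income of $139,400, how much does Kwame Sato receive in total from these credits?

Earned Income Credit: $139,400 is below the $139,800 cutoff, so the full $3,475 applies.
Child Care Credit: $139,400 is at or above $101,300, so the credit is $0.
Solar Installation Rebate: 15% of the $23,700 excess over $115,700 is $3,555; credit = $5,950 − $3,555 = $2,395.
Total: $3,475 + $0 + $2,395 = $5,870.

$5,870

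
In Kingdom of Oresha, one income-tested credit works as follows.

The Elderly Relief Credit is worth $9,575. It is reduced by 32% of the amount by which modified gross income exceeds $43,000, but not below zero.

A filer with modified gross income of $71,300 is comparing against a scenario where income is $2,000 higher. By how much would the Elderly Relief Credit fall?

At $71,300 — 32% of the $28,300 excess over $43,000 is $9,056; credit = $9,575 − $9,056 = $519.
At $73,300 — 32% of the $30,300 excess over $43,000 is $9,696 ≥ base, so the credit is $0.
Lost: $519 − $0 = $519.

$519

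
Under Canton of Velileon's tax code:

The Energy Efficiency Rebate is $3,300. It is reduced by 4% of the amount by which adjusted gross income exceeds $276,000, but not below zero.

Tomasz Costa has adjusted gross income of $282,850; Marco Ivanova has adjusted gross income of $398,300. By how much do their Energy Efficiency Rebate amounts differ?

Tomasz ($282,850): Energy Efficiency Rebate: 4% of the $6,850 excess over $276,000 is $274; credit = $3,300 − $274 = $3,026.
Marco ($398,300): Energy Efficiency Rebate: 4% of the $122,300 excess over $276,000 is $4,892 ≥ base, so the credit is $0.
Difference: |$3,026 − $0| = $3,026.

$3,026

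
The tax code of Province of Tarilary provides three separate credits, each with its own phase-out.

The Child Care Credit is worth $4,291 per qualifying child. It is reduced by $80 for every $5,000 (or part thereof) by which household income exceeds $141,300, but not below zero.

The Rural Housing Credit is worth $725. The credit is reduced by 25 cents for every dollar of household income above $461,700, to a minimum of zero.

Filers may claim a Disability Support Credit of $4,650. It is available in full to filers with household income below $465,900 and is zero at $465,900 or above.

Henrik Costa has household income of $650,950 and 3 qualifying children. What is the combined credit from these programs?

Child Care Credit: base = 3 × $4,291 = $12,873. income exceeds $141,300 by $509,650, which is 102 full-or-partial $5,000 increments; reduction = 102 × $80 = $8,160, leaving $4,713.
Rural Housing Credit: 25% of the $189,250 excess over $461,700 is $47,312.50 ≥ base, so the credit is $0.
Disability Support Credit: $650,950 meets or exceeds the $465,900 cutoff, so the credit is $0.
Total: $4,713 + $0 + $0 = $4,713.

$4,713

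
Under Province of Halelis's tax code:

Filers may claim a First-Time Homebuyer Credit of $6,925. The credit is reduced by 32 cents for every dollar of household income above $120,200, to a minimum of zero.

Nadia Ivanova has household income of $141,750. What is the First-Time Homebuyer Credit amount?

First-Time Homebuyer Credit: 32% of the $21,550 excess over $120,200 is $6,896; credit = $6,925 − $6,896 = $29.

$29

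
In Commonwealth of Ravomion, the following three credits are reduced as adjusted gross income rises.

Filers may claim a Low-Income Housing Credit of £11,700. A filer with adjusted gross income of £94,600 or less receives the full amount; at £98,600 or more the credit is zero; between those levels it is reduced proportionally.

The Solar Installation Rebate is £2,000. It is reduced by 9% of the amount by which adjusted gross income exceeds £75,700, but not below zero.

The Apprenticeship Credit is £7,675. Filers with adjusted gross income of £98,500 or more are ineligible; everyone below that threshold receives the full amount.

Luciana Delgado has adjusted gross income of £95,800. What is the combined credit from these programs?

£16,056

Low-Income Housing Credit: £95,800 is £1,200 into a £4,000 phase-out range, leaving 2,800/4,000 of the credit: £11,700 × 2,800/4,000 = £8,190.
Solar Installation Rebate: 9% of the £20,100 excess over £75,700 is £1,809; credit = £2,000 − £1,809 = £191.
Apprenticeship Credit: £95,800 is below the £98,500 cutoff, so the full £7,675 applies.
Total: £8,190 + £191 + £7,675 = £16,056.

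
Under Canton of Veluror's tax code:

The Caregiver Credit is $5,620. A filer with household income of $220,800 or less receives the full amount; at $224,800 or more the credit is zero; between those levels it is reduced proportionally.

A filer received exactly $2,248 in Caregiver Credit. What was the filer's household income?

$223,200

$2,248 is 2,248/5,620 of the full $5,620, so 3,372/5,620 of the $4,000 range has been used: income = $220,800 + $4,000 × 3,372/5,620 = $223,200.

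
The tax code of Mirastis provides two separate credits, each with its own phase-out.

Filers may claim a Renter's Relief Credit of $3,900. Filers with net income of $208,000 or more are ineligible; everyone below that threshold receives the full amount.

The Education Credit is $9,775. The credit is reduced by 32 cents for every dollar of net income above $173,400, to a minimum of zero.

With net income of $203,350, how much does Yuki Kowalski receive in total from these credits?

Renter's Relief Credit: $203,350 is below the $208,000 cutoff, so the full $3,900 applies.
Education Credit: 32% of the $29,950 excess over $173,400 is $9,584; credit = $9,775 − $9,584 = $191.
Total: $3,900 + $191 = $4,091.

$4,091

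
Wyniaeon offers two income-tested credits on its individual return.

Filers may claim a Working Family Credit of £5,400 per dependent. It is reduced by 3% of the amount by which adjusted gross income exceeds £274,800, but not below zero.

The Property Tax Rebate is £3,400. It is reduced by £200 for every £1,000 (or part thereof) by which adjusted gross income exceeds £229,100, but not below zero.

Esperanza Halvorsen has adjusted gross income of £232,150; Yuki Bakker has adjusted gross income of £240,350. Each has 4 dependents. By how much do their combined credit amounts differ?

£1,600

Esperanza (£232,150): Working Family Credit: base = 4 × £5,400 = £21,600. £232,150 is at or below the £274,800 threshold, so the full £21,600 applies. Property Tax Rebate: income exceeds £229,100 by £3,050, which is 4 full-or-partial £1,000 increments; reduction = 4 × £200 = £800, leaving £2,600. total £21,600 + £2,600 = £24,200
Yuki (£240,350): Working Family Credit: base = 4 × £5,400 = £21,600. £240,350 is at or below the £274,800 threshold, so the full £21,600 applies. Property Tax Rebate: income exceeds £229,100 by £11,250, which is 12 full-or-partial £1,000 increments; reduction = 12 × £200 = £2,400, leaving £1,000. total £21,600 + £1,000 = £22,600
Difference: |£24,200 − £22,600| = £1,600.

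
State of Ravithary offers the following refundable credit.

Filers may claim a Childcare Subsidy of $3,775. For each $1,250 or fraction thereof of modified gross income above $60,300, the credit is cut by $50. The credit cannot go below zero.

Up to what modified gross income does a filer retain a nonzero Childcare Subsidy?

After 75 increments the reduction is 75 × $50 = $3,750, leaving $25; one more increment wipes it out. Increment 75 ends at excess 75 × $1,250 = $93,750, so the highest qualifying income is $60,300 + $93,750 = $154,050.

$154,050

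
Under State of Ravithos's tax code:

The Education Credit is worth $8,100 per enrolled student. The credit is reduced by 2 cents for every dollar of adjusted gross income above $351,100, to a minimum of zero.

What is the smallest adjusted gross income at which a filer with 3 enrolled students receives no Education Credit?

$1,566,100

Full credit = 3 × $8,100 = $24,300.
The credit falls by 2% of each dollar above $351,100, so it reaches zero when the excess is $24,300 / 2% = $1,215,000: income = $351,100 + $1,215,000 = $1,566,100.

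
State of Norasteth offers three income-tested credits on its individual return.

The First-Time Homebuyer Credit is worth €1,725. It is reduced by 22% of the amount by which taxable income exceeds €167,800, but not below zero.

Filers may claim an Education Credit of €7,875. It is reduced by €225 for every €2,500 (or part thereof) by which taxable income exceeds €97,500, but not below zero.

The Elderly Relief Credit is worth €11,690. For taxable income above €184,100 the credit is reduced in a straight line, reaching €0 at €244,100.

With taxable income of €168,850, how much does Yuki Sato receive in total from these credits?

€14,534

First-Time Homebuyer Credit: 22% of the €1,050 excess over €167,800 is €231; credit = €1,725 − €231 = €1,494.
Education Credit: income exceeds €97,500 by €71,350, which is 29 full-or-partial €2,500 increments; reduction = 29 × €225 = €6,525, leaving €1,350.
Elderly Relief Credit: €168,850 is at or below the €184,100 threshold, so the full €11,690 applies.
Total: €1,494 + €1,350 + €11,690 = €14,534.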